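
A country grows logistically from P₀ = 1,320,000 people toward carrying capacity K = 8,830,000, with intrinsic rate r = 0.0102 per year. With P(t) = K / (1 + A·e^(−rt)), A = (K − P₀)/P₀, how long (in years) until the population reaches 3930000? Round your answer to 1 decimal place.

t ≈ 148.8 years

A = (8830000 − 1320000)/1320000 = 5.68939
3930000 = 8830000/(1 + 5.68939·e^(−0.0102t)) → 1 + 5.68939·e^(−0.0102t) = 2.24682
e^(−0.0102t) = 0.219148 → t = ln(4.56313)/0.0102 = 1.51801/0.0102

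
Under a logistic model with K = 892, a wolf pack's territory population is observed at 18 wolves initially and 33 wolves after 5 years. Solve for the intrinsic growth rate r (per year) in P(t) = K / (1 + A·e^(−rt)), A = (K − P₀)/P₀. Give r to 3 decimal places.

r ≈ 0.125 per year

A = (892 − 18)/18 = 48.55556
33 = 892/(1 + 48.55556·e^(−r·5)) → e^(−5r) = (27.0303 − 1)/48.55556 = 0.536093
r = −ln(0.536093)/5 = 0.62345/5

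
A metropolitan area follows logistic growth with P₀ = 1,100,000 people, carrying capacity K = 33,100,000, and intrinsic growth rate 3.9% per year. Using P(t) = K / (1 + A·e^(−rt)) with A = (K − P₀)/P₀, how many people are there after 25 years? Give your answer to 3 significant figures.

≈ 2,760,000 people

A = (33100000 − 1100000)/1100000 = 29.09091
P(25) = 33100000 / (1 + 29.09091·e^(−0.039·25)) = 33100000 / (1 + 29.09091·0.377192)
= 33100000 / 11.97287 ≈ 2764583.95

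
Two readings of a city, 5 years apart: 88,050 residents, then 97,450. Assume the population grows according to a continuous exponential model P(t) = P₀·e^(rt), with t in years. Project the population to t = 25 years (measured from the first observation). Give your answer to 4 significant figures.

r = ln(97450/88050) / 5 ≈ 0.020287 per year
P(25) = 88050 · e^(0.020287·25) = 88050 · 1.66059 ≈ 146214.95

≈ 146,200 residents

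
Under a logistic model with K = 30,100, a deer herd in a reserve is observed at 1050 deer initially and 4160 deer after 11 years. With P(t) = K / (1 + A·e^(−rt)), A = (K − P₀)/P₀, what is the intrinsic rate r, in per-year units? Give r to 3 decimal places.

r ≈ 0.135 per year

A = (30100 − 1050)/1050 = 27.66667
4160 = 30100/(1 + 27.66667·e^(−r·11)) → e^(−11r) = (7.23558 − 1)/27.66667 = 0.225382
r = −ln(0.225382)/11 = 1.48996/11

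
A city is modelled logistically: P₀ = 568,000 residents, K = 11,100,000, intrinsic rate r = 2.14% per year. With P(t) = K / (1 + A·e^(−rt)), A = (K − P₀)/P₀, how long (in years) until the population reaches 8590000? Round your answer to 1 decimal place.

A = (11100000 − 568000)/568000 = 18.54225
8590000 = 11100000/(1 + 18.54225·e^(−0.0214t)) → 1 + 18.54225·e^(−0.0214t) = 1.2922
e^(−0.0214t) = 0.015759 → t = ln(63.45735)/0.0214 = 4.15037/0.0214

t ≈ 193.9 years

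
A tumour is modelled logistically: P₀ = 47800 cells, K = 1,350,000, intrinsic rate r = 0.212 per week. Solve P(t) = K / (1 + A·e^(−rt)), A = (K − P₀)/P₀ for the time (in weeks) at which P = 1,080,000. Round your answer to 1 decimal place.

t ≈ 22.1 weeks

A = (1350000 − 47800)/47800 = 27.24268
1080000 = 1350000/(1 + 27.24268·e^(−0.212t)) → 1 + 27.24268·e^(−0.212t) = 1.25
e^(−0.212t) = 0.009177 → t = ln(108.97071)/0.212 = 4.69108/0.212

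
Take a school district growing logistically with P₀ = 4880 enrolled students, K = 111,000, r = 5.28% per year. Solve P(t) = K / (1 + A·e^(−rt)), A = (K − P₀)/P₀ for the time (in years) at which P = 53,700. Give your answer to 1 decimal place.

A = (111000 − 4880)/4880 = 21.7459
53700 = 111000/(1 + 21.7459·e^(−0.0528t)) → 1 + 21.7459·e^(−0.0528t) = 2.06704
e^(−0.0528t) = 0.049069 → t = ln(20.37967)/0.0528 = 3.01454/0.0528

t ≈ 57.1 years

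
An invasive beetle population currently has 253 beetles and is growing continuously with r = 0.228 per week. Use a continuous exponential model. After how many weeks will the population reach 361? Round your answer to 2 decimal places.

361 = 253 · e^(0.228·t)
t = ln(361/253) / 0.228 = ln(1.42688) / 0.228 = 0.35549 / 0.228

t ≈ 1.56 weeks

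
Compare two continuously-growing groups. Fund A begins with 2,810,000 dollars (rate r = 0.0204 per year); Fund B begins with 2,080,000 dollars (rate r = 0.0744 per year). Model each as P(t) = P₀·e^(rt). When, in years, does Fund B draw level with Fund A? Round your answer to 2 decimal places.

t ≈ 5.57 years

2810000·e^(0.0204t) = 2080000·e^(0.0744t)
2810000/2080000 = e^((0.0744 − 0.0204)t) → ln(1.35096) = 0.054·t
t = 0.30082 / 0.054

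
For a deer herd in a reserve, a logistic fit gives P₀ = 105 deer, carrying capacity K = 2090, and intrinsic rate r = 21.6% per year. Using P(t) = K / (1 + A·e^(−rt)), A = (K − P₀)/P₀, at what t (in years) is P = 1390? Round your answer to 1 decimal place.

A = (2090 − 105)/105 = 18.90476
1390 = 2090/(1 + 18.90476·e^(−0.216t)) → 1 + 18.90476·e^(−0.216t) = 1.5036
e^(−0.216t) = 0.026639 → t = ln(37.53946)/0.216 = 3.62539/0.216

t ≈ 16.8 years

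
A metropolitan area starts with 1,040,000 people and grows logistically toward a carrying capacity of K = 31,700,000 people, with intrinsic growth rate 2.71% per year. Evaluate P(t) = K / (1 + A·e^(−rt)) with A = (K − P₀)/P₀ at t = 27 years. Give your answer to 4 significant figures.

A = (31700000 − 1040000)/1040000 = 29.48077
P(27) = 31700000 / (1 + 29.48077·e^(−0.0271·27)) = 31700000 / (1 + 29.48077·0.48109)
= 31700000 / 15.18292 ≈ 2087872.94

≈ 2,088,000 people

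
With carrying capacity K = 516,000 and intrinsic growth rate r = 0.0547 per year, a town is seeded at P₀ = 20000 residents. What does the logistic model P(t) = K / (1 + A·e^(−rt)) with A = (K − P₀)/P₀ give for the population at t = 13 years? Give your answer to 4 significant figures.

A = (516000 − 20000)/20000 = 24.8
P(13) = 516000 / (1 + 24.8·e^(−0.0547·13)) = 516000 / (1 + 24.8·0.491104)
= 516000 / 13.17937 ≈ 39152.09

≈ 39,150 residents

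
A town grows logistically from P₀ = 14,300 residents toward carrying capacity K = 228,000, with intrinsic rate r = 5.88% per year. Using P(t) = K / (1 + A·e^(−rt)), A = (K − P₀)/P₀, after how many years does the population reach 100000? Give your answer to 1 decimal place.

A = (228000 − 14300)/14300 = 14.94406
100000 = 228000/(1 + 14.94406·e^(−0.0588t)) → 1 + 14.94406·e^(−0.0588t) = 2.28
e^(−0.0588t) = 0.085653 → t = ln(11.67504)/0.0588 = 2.45745/0.0588

t ≈ 41.8 years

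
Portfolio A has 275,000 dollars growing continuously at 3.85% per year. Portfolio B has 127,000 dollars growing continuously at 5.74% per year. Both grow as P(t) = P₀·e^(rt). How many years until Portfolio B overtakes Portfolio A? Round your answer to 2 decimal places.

t ≈ 40.88 years

275000·e^(0.0385t) = 127000·e^(0.0574t)
275000/127000 = e^((0.0574 − 0.0385)t) → ln(2.16535) = 0.0189·t
t = 0.77258 / 0.0189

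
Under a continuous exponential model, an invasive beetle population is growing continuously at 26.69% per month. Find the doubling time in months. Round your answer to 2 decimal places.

doubling time ≈ 2.60 months

doubling time = ln(2) / |r| = 0.69315 / 0.2669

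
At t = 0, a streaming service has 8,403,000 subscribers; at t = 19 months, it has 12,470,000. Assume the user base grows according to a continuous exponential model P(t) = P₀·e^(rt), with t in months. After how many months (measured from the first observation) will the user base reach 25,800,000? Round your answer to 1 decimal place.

t ≈ 54.0 months

r = ln(12470000/8403000) / 19 ≈ 0.020776 per month
t = ln(25800000/8403000) / r = 1.12179 / 0.020776 ≈ 53.995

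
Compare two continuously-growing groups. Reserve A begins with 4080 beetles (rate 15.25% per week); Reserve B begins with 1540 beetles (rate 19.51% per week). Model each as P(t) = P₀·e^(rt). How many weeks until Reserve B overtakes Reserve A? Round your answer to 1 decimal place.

4080·e^(0.1525t) = 1540·e^(0.1951t)
4080/1540 = e^((0.1951 − 0.1525)t) → ln(2.64935) = 0.0426·t
t = 0.97431 / 0.0426

t ≈ 22.9 weeks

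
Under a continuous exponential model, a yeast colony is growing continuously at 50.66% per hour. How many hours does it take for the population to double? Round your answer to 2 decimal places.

doubling time ≈ 1.37 hours

doubling time = ln(2) / |r| = 0.69315 / 0.5066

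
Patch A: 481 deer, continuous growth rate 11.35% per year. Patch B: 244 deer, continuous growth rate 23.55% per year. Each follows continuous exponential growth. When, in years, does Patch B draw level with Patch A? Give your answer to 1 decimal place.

481·e^(0.1135t) = 244·e^(0.2355t)
481/244 = e^((0.2355 − 0.1135)t) → ln(1.97131) = 0.122·t
t = 0.6787 / 0.122

t ≈ 5.6 years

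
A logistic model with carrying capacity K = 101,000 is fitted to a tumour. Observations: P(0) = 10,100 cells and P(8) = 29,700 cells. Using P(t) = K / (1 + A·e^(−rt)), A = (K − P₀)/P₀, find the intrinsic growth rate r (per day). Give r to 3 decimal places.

r ≈ 0.165 per day

A = (101000 − 10100)/10100 = 9
29700 = 101000/(1 + 9·e^(−r·8)) → e^(−8r) = (3.40067 − 1)/9 = 0.266741
r = −ln(0.266741)/8 = 1.32148/8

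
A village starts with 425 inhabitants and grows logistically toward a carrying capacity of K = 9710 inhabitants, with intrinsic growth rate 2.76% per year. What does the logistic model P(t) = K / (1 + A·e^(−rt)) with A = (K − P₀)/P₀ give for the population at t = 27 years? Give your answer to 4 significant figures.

≈ 854.0 inhabitants

A = (9710 − 425)/425 = 21.84706
P(27) = 9710 / (1 + 21.84706·e^(−0.0276·27)) = 9710 / (1 + 21.84706·0.474639)
= 9710 / 11.36947 ≈ 854.04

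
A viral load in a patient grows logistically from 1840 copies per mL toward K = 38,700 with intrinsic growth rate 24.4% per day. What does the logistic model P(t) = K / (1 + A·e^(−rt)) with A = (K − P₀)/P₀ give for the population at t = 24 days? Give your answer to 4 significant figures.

≈ 36,600 copies per mL

A = (38700 − 1840)/1840 = 20.03261
P(24) = 38700 / (1 + 20.03261·e^(−0.244·24)) = 38700 / (1 + 20.03261·0.002863)
= 38700 / 1.05735 ≈ 36601.05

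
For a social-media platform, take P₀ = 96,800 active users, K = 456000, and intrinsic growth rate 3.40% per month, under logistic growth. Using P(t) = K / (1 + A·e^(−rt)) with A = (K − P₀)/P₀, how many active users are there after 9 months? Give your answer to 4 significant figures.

A = (456000 − 96800)/96800 = 3.71074
P(9) = 456000 / (1 + 3.71074·e^(−0.034·9)) = 456000 / (1 + 3.71074·0.736387)
= 456000 / 3.73254 ≈ 122168.75

≈ 122,200 active users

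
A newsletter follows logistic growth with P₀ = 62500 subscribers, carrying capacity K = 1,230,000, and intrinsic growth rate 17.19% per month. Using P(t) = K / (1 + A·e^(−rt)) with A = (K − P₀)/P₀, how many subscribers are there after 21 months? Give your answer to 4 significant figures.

≈ 817,100 subscribers

A = (1230000 − 62500)/62500 = 18.68
P(21) = 1230000 / (1 + 18.68·e^(−0.1719·21)) = 1230000 / (1 + 18.68·0.027055)
= 1230000 / 1.50538 ≈ 817069.97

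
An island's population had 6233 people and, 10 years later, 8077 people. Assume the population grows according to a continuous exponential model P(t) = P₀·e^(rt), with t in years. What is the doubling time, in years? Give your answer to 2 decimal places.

r = ln(8077/6233) / 10 = ln(1.29584) / 10 ≈ 0.025916 per year
doubling time = ln 2 / |r| = 0.69315 / 0.025916

doubling time ≈ 26.75 years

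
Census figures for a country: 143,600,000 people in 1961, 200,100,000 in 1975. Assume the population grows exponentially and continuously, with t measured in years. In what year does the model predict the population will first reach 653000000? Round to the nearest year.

r = ln(200100000/143600000) / 14 = 0.33179/14 ≈ 0.023699 per year
t = ln(653000000/143600000) / r = 1.51455/0.023699 ≈ 63.91 years after 1961

year 2025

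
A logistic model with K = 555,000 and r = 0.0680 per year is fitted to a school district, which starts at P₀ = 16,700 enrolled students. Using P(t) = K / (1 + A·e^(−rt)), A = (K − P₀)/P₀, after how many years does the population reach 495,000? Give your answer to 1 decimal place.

t ≈ 82.1 years

A = (555000 − 16700)/16700 = 32.23353
495000 = 555000/(1 + 32.23353·e^(−0.068t)) → 1 + 32.23353·e^(−0.068t) = 1.12121
e^(−0.068t) = 0.00376 → t = ln(265.92665)/0.068 = 5.58322/0.068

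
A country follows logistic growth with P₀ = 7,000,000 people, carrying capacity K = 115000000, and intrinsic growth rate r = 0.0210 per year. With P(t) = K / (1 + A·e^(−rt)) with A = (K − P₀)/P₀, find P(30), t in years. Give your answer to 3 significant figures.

≈ 12,500,000 people

A = (115000000 − 7000000)/7000000 = 15.42857
P(30) = 115000000 / (1 + 15.42857·e^(−0.021·30)) = 115000000 / (1 + 15.42857·0.532592)
= 115000000 / 9.21713 ≈ 12476767.93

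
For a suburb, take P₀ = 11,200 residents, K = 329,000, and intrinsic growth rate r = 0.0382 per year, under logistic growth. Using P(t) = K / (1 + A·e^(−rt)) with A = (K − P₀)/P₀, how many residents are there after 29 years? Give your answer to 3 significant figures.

A = (329000 − 11200)/11200 = 28.375
P(29) = 329000 / (1 + 28.375·e^(−0.0382·29)) = 329000 / (1 + 28.375·0.330285)
= 329000 / 10.37183 ≈ 31720.53

≈ 31,700 residents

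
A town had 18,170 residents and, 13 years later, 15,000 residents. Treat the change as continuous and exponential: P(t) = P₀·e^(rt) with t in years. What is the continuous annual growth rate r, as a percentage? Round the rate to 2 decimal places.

r ≈ -1.47% per year

15000 = 18170 · e^(r·13)
e^(13r) = 15000/18170 = 0.82554
r = ln(0.82554) / 13 = -0.19172 / 13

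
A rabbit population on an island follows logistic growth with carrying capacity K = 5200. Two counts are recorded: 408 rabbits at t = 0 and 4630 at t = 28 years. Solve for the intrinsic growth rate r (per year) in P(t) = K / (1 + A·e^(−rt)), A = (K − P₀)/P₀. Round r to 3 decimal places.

A = (5200 − 408)/408 = 11.7451
4630 = 5200/(1 + 11.7451·e^(−r·28)) → e^(−28r) = (1.12311 − 1)/11.7451 = 0.010482
r = −ln(0.010482)/28 = 4.55811/28

r ≈ 0.163 per year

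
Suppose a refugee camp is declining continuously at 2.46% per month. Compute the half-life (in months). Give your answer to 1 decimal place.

half-life ≈ 28.2 months

half-life = ln(2) / |r| = 0.69315 / 0.0246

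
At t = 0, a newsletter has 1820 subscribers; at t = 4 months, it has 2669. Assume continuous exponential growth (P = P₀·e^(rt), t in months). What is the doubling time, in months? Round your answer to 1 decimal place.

r = ln(2669/1820) / 4 = ln(1.46648) / 4 ≈ 0.095717 per month
doubling time = ln 2 / |r| = 0.69315 / 0.095717

doubling time ≈ 7.2 months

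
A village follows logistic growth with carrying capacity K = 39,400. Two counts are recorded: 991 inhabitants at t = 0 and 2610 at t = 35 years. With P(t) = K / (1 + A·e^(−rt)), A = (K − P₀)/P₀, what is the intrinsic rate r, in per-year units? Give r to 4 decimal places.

r ≈ 0.0289 per year

A = (39400 − 991)/991 = 38.75782
2610 = 39400/(1 + 38.75782·e^(−r·35)) → e^(−35r) = (15.09579 − 1)/38.75782 = 0.363689
r = −ln(0.363689)/35 = 1.01146/35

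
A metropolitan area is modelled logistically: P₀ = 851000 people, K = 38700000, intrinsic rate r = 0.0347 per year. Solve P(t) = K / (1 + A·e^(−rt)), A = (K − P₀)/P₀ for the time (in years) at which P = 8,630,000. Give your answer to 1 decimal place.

t ≈ 73.4 years

A = (38700000 − 851000)/851000 = 44.47591
8630000 = 38700000/(1 + 44.47591·e^(−0.0347t)) → 1 + 44.47591·e^(−0.0347t) = 4.48436
e^(−0.0347t) = 0.078343 → t = ln(12.76445)/0.0347 = 2.54666/0.0347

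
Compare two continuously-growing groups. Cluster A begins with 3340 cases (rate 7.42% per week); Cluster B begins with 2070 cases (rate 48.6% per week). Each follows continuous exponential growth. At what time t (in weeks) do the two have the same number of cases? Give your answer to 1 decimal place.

t ≈ 1.2 weeks

3340·e^(0.0742t) = 2070·e^(0.486t)
3340/2070 = e^((0.486 − 0.0742)t) → ln(1.61353) = 0.4118·t
t = 0.47842 / 0.4118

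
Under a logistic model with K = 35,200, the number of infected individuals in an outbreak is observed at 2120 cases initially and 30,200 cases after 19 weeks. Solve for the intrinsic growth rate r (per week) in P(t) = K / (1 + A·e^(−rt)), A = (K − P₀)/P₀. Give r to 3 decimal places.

A = (35200 − 2120)/2120 = 15.60377
30200 = 35200/(1 + 15.60377·e^(−r·19)) → e^(−19r) = (1.16556 − 1)/15.60377 = 0.01061
r = −ln(0.01061)/19 = 4.54592/19

r ≈ 0.239 per week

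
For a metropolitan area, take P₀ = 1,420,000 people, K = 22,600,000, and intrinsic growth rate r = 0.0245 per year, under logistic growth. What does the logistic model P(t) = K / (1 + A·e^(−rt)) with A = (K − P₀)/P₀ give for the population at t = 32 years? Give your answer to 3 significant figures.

A = (22600000 − 1420000)/1420000 = 14.91549
P(32) = 22600000 / (1 + 14.91549·e^(−0.0245·32)) = 22600000 / (1 + 14.91549·0.456576)
= 22600000 / 7.81006 ≈ 2893704.93

≈ 2,890,000 people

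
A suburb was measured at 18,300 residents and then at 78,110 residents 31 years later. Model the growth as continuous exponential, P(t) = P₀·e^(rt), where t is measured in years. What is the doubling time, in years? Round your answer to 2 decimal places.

r = ln(78110/18300) / 31 = ln(4.26831) / 31 ≈ 0.046813 per year
doubling time = ln 2 / |r| = 0.69315 / 0.046813

doubling time ≈ 14.81 years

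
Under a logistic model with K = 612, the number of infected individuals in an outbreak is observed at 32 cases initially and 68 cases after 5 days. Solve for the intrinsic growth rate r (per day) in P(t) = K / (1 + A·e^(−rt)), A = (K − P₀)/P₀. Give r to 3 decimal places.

A = (612 − 32)/32 = 18.125
68 = 612/(1 + 18.125·e^(−r·5)) → e^(−5r) = (9 − 1)/18.125 = 0.441379
r = −ln(0.441379)/5 = 0.81785/5

r ≈ 0.164 per day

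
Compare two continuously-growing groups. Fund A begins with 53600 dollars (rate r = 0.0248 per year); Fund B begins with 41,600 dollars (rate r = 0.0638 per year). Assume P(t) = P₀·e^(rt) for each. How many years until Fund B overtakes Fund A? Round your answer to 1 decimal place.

53600·e^(0.0248t) = 41600·e^(0.0638t)
53600/41600 = e^((0.0638 − 0.0248)t) → ln(1.28846) = 0.039·t
t = 0.25345 / 0.039

t ≈ 6.5 years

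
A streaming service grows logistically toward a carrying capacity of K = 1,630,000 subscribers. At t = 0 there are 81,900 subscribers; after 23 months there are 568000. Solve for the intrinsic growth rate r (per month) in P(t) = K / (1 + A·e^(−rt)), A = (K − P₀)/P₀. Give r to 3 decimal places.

A = (1630000 − 81900)/81900 = 18.90232
568000 = 1630000/(1 + 18.90232·e^(−r·23)) → e^(−23r) = (2.86972 − 1)/18.90232 = 0.098915
r = −ln(0.098915)/23 = 2.3135/23

r ≈ 0.101 per month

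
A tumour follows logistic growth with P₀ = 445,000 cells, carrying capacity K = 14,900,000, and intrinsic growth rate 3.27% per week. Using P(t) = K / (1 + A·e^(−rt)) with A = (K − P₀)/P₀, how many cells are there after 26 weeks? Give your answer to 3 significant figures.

A = (14900000 − 445000)/445000 = 32.48315
P(26) = 14900000 / (1 + 32.48315·e^(−0.0327·26)) = 14900000 / (1 + 32.48315·0.427329)
= 14900000 / 14.88101 ≈ 1001276.45

≈ 1,000,000 cells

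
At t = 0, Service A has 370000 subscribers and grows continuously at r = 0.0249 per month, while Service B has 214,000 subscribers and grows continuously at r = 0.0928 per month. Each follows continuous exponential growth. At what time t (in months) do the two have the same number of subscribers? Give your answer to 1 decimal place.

370000·e^(0.0249t) = 214000·e^(0.0928t)
370000/214000 = e^((0.0928 − 0.0249)t) → ln(1.72897) = 0.0679·t
t = 0.54753 / 0.0679

t ≈ 8.1 months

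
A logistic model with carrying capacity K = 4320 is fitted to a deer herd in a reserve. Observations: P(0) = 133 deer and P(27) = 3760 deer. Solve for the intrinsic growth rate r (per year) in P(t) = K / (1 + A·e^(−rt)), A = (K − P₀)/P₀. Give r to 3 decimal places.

A = (4320 − 133)/133 = 31.4812
3760 = 4320/(1 + 31.4812·e^(−r·27)) → e^(−27r) = (1.14894 − 1)/31.4812 = 0.004731
r = −ln(0.004731)/27 = 5.35363/27

r ≈ 0.198 per year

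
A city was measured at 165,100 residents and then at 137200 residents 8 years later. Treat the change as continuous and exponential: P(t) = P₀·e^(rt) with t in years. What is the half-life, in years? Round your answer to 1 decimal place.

half-life ≈ 30.0 years

r = ln(137200/165100) / 8 = ln(0.83101) / 8 ≈ -0.023139 per year
half-life = ln 2 / |r| = 0.69315 / 0.023139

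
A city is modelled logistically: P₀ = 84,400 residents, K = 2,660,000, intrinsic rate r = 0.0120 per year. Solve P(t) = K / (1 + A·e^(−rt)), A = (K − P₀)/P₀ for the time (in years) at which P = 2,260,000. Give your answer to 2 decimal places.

t ≈ 429.16 years

A = (2660000 − 84400)/84400 = 30.51659
2260000 = 2660000/(1 + 30.51659·e^(−0.012t)) → 1 + 30.51659·e^(−0.012t) = 1.17699
e^(−0.012t) = 0.0058 → t = ln(172.41872)/0.012 = 5.14993/0.012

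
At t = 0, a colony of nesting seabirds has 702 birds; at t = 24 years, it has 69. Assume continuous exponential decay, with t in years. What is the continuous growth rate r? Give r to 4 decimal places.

69 = 702 · e^(r·24)
e^(24r) = 69/702 = 0.09829
r = ln(0.09829) / 24 = -2.31983 / 24

r ≈ -0.0967 per year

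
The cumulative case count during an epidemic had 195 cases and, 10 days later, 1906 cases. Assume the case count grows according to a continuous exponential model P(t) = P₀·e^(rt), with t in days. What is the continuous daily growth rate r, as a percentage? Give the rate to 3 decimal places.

1906 = 195 · e^(r·10)
e^(10r) = 1906/195 = 9.77436
r = ln(9.77436) / 10 = 2.27976 / 10

r ≈ 22.798% per day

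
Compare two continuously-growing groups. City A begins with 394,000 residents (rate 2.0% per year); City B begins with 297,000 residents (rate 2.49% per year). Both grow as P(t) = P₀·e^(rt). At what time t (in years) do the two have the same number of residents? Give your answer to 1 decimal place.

t ≈ 57.7 years

394000·e^(0.02t) = 297000·e^(0.0249t)
394000/297000 = e^((0.0249 − 0.02)t) → ln(1.3266) = 0.0049·t
t = 0.28262 / 0.0049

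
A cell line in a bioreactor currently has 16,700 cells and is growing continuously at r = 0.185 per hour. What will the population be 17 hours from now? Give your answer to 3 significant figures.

P(17) = 16700 · e^(0.185·17) = 16700 · e^(3.145)
= 16700 · 23.21968 ≈ 387768.58

≈ 388,000 cells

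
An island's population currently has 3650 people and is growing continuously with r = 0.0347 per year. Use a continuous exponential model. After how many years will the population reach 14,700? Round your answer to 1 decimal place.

14700 = 3650 · e^(0.0347·t)
t = ln(14700/3650) / 0.0347 = ln(4.0274) / 0.0347 = 1.39312 / 0.0347

t ≈ 40.1 years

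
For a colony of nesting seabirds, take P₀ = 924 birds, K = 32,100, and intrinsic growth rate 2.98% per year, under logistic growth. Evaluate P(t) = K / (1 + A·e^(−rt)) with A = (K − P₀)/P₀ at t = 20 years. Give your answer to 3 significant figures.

≈ 1,640 birds

A = (32100 − 924)/924 = 33.74026
P(20) = 32100 / (1 + 33.74026·e^(−0.0298·20)) = 32100 / (1 + 33.74026·0.551011)
= 32100 / 19.59126 ≈ 1638.49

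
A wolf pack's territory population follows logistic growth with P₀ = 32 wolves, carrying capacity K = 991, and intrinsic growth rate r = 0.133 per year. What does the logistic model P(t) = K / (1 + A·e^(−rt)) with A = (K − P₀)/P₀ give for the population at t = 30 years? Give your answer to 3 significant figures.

A = (991 − 32)/32 = 29.96875
P(30) = 991 / (1 + 29.96875·e^(−0.133·30)) = 991 / (1 + 29.96875·0.0185)
= 991 / 1.55441 ≈ 637.54

≈ 638 wolves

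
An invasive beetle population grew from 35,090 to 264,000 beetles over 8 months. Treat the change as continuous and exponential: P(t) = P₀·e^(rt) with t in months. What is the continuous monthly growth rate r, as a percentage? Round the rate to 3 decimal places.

264000 = 35090 · e^(r·8)
e^(8r) = 264000/35090 = 7.52351
r = ln(7.52351) / 8 = 2.01803 / 8

r ≈ 25.225% per month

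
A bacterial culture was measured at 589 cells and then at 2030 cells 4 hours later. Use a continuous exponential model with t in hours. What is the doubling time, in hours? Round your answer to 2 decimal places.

r = ln(2030/589) / 4 = ln(3.44652) / 4 ≈ 0.309341 per hour
doubling time = ln 2 / |r| = 0.69315 / 0.309341

doubling time ≈ 2.24 hours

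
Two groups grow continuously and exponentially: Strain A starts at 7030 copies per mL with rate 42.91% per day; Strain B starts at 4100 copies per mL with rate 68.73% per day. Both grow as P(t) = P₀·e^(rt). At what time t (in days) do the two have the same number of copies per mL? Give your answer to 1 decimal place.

7030·e^(0.4291t) = 4100·e^(0.6873t)
7030/4100 = e^((0.6873 − 0.4291)t) → ln(1.71463) = 0.2582·t
t = 0.5392 / 0.2582

t ≈ 2.1 days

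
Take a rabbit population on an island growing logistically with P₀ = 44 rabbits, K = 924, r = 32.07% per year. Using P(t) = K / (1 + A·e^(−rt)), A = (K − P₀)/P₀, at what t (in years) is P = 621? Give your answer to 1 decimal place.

A = (924 − 44)/44 = 20
621 = 924/(1 + 20·e^(−0.3207t)) → 1 + 20·e^(−0.3207t) = 1.48792
e^(−0.3207t) = 0.024396 → t = ln(40.9901)/0.3207 = 3.71333/0.3207

t ≈ 11.6 years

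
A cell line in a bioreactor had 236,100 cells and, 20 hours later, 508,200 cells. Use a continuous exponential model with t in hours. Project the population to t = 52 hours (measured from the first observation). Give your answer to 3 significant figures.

≈ 1,730,000 cells

r = ln(508200/236100) / 20 ≈ 0.038331 per hour
P(52) = 236100 · e^(0.038331·52) = 236100 · 7.33906 ≈ 1732752.52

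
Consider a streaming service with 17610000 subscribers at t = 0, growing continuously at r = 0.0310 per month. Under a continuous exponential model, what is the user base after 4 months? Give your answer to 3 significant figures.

P(4) = 17610000 · e^(0.031·4) = 17610000 · e^(0.124)
= 17610000 · 1.13202 ≈ 19934799.49

≈ 19,900,000 subscribers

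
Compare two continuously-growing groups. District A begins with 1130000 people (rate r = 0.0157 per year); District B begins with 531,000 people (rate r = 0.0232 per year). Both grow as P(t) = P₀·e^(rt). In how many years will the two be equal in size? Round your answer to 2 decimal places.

t ≈ 100.69 years

1130000·e^(0.0157t) = 531000·e^(0.0232t)
1130000/531000 = e^((0.0232 − 0.0157)t) → ln(2.12806) = 0.0075·t
t = 0.75521 / 0.0075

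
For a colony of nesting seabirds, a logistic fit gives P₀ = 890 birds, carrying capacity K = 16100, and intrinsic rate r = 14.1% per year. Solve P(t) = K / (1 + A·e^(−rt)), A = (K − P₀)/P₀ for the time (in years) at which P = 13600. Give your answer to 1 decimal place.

t ≈ 32.1 years

A = (16100 − 890)/890 = 17.08989
13600 = 16100/(1 + 17.08989·e^(−0.141t)) → 1 + 17.08989·e^(−0.141t) = 1.18382
e^(−0.141t) = 0.010756 → t = ln(92.96899)/0.141 = 4.53227/0.141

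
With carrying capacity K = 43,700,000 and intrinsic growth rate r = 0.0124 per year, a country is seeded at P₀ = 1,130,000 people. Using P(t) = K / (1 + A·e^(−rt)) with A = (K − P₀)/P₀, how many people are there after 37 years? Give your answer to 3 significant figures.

≈ 1,760,000 people

A = (43700000 − 1130000)/1130000 = 37.67257
P(37) = 43700000 / (1 + 37.67257·e^(−0.0124·37)) = 43700000 / (1 + 37.67257·0.632042)
= 43700000 / 24.81063 ≈ 1761341.77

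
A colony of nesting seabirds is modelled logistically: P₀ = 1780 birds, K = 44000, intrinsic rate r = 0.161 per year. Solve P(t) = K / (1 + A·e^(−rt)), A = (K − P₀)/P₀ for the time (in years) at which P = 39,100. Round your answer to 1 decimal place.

t ≈ 32.6 years

A = (44000 − 1780)/1780 = 23.7191
39100 = 44000/(1 + 23.7191·e^(−0.161t)) → 1 + 23.7191·e^(−0.161t) = 1.12532
e^(−0.161t) = 0.005283 → t = ln(189.26875)/0.161 = 5.24317/0.161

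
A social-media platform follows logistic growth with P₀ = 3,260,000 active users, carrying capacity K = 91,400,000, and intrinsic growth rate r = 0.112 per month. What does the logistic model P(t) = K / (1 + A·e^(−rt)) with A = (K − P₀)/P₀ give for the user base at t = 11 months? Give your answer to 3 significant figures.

A = (91400000 − 3260000)/3260000 = 27.03681
P(11) = 91400000 / (1 + 27.03681·e^(−0.112·11)) = 91400000 / (1 + 27.03681·0.291709)
= 91400000 / 8.88687 ≈ 10284836.74

≈ 10,300,000 active users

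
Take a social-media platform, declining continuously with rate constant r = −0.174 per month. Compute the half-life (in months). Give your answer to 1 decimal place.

half-life ≈ 4.0 months

half-life = ln(2) / |r| = 0.69315 / 0.174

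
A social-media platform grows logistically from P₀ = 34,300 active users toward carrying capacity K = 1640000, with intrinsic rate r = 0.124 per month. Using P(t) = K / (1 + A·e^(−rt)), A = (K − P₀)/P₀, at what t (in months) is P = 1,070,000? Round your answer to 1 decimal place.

A = (1640000 − 34300)/34300 = 46.81341
1070000 = 1640000/(1 + 46.81341·e^(−0.124t)) → 1 + 46.81341·e^(−0.124t) = 1.53271
e^(−0.124t) = 0.011379 → t = ln(87.87781)/0.124 = 4.47595/0.124

t ≈ 36.1 months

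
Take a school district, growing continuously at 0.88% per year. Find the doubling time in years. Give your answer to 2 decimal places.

doubling time ≈ 78.77 years

doubling time = ln(2) / |r| = 0.69315 / 0.0088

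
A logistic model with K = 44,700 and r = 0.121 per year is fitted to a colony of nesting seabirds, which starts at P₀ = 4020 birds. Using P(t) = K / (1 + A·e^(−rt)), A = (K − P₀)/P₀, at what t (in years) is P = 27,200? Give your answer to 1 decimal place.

t ≈ 22.8 years

A = (44700 − 4020)/4020 = 10.1194
27200 = 44700/(1 + 10.1194·e^(−0.121t)) → 1 + 10.1194·e^(−0.121t) = 1.64338
e^(−0.121t) = 0.063579 → t = ln(15.72844)/0.121 = 2.75547/0.121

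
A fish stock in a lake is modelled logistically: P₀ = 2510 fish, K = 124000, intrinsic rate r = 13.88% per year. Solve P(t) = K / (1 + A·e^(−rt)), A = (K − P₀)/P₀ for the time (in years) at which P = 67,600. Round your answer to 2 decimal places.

A = (124000 − 2510)/2510 = 48.40239
67600 = 124000/(1 + 48.40239·e^(−0.1388t)) → 1 + 48.40239·e^(−0.1388t) = 1.83432
e^(−0.1388t) = 0.017237 → t = ln(58.01421)/0.1388 = 4.06069/0.1388

t ≈ 29.26 years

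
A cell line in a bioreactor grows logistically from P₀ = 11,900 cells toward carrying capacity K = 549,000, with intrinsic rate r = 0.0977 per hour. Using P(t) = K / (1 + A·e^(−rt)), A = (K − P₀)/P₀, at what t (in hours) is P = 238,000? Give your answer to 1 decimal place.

t ≈ 36.3 hours

A = (549000 − 11900)/11900 = 45.13445
238000 = 549000/(1 + 45.13445·e^(−0.0977t)) → 1 + 45.13445·e^(−0.0977t) = 2.30672
e^(−0.0977t) = 0.028952 → t = ln(34.54019)/0.0977 = 3.54212/0.0977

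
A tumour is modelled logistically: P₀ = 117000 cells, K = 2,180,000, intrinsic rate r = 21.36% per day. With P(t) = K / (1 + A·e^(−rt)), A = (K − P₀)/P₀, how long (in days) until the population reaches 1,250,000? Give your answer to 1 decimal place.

t ≈ 14.8 days

A = (2180000 − 117000)/117000 = 17.63248
1250000 = 2180000/(1 + 17.63248·e^(−0.2136t)) → 1 + 17.63248·e^(−0.2136t) = 1.744
e^(−0.2136t) = 0.042195 → t = ln(23.69957)/0.2136 = 3.16546/0.2136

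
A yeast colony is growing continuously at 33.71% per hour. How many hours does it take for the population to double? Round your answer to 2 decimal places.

doubling time ≈ 2.06 hours

doubling time = ln(2) / |r| = 0.69315 / 0.3371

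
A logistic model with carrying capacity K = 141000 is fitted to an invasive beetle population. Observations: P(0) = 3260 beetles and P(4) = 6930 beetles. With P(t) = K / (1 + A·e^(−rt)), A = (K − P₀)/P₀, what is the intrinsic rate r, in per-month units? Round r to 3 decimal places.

A = (141000 − 3260)/3260 = 42.25153
6930 = 141000/(1 + 42.25153·e^(−r·4)) → e^(−4r) = (20.34632 − 1)/42.25153 = 0.457884
r = −ln(0.457884)/4 = 0.78114/4

r ≈ 0.195 per month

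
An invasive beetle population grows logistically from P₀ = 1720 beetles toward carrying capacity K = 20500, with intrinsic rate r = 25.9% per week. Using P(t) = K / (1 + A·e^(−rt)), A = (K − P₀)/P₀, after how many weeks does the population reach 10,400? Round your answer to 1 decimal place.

A = (20500 − 1720)/1720 = 10.9186
10400 = 20500/(1 + 10.9186·e^(−0.259t)) → 1 + 10.9186·e^(−0.259t) = 1.97115
e^(−0.259t) = 0.088945 → t = ln(11.24292)/0.259 = 2.41974/0.259

t ≈ 9.3 weeks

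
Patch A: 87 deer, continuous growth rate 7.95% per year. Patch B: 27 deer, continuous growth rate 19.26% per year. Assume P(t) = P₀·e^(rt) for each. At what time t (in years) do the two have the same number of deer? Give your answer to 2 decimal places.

t ≈ 10.35 years

87·e^(0.0795t) = 27·e^(0.1926t)
87/27 = e^((0.1926 − 0.0795)t) → ln(3.22222) = 0.1131·t
t = 1.17007 / 0.1131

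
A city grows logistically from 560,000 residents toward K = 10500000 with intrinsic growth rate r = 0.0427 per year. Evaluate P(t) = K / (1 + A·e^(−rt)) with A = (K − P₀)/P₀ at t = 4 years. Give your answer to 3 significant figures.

A = (10500000 − 560000)/560000 = 17.75
P(4) = 10500000 / (1 + 17.75·e^(−0.0427·4)) = 10500000 / (1 + 17.75·0.84299)
= 10500000 / 15.96308 ≈ 657768

≈ 658,000 residents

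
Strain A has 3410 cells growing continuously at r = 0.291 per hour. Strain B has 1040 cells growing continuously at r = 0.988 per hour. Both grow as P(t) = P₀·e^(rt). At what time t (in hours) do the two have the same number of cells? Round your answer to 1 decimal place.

t ≈ 1.7 hours

3410·e^(0.291t) = 1040·e^(0.988t)
3410/1040 = e^((0.988 − 0.291)t) → ln(3.27885) = 0.697·t
t = 1.18749 / 0.697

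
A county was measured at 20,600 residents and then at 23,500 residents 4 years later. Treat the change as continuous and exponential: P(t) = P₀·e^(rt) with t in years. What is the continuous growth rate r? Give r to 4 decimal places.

23500 = 20600 · e^(r·4)
e^(4r) = 23500/20600 = 1.14078
r = ln(1.14078) / 4 = 0.13171 / 4

r ≈ 0.0329 per year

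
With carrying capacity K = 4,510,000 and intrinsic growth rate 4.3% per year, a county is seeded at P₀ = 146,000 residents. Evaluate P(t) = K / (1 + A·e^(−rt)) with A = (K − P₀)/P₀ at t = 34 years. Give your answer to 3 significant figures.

A = (4510000 − 146000)/146000 = 29.89041
P(34) = 4510000 / (1 + 29.89041·e^(−0.043·34)) = 4510000 / (1 + 29.89041·0.231772)
= 4510000 / 7.92777 ≈ 568886.46

≈ 569,000 residents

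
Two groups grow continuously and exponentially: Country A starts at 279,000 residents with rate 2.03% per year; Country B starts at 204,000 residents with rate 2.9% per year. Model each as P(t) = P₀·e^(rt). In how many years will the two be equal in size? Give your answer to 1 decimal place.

t ≈ 36.0 years

279000·e^(0.0203t) = 204000·e^(0.029t)
279000/204000 = e^((0.029 − 0.0203)t) → ln(1.36765) = 0.0087·t
t = 0.31309 / 0.0087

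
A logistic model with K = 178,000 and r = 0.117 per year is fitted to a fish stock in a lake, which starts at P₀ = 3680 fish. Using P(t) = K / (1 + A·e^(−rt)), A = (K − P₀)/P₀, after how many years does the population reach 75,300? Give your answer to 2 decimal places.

t ≈ 30.32 years

A = (178000 − 3680)/3680 = 47.36957
75300 = 178000/(1 + 47.36957·e^(−0.117t)) → 1 + 47.36957·e^(−0.117t) = 2.36388
e^(−0.117t) = 0.028792 → t = ln(34.73153)/0.117 = 3.54765/0.117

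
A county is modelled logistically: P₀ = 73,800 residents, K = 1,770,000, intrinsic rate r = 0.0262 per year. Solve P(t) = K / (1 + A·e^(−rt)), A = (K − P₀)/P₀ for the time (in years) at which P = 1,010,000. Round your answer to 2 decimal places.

t ≈ 130.50 years

A = (1770000 − 73800)/73800 = 22.98374
1010000 = 1770000/(1 + 22.98374·e^(−0.0262t)) → 1 + 22.98374·e^(−0.0262t) = 1.75248
e^(−0.0262t) = 0.032739 → t = ln(30.54418)/0.0262 = 3.41917/0.0262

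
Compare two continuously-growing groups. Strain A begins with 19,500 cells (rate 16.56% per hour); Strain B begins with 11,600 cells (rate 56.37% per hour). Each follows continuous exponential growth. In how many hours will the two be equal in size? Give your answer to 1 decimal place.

19500·e^(0.1656t) = 11600·e^(0.5637t)
19500/11600 = e^((0.5637 − 0.1656)t) → ln(1.68103) = 0.3981·t
t = 0.51941 / 0.3981

t ≈ 1.3 hours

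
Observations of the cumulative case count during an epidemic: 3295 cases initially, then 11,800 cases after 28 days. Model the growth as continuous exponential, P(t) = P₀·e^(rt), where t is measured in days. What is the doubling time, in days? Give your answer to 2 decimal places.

r = ln(11800/3295) / 28 = ln(3.58118) / 28 ≈ 0.04556 per day
doubling time = ln 2 / |r| = 0.69315 / 0.04556

doubling time ≈ 15.21 days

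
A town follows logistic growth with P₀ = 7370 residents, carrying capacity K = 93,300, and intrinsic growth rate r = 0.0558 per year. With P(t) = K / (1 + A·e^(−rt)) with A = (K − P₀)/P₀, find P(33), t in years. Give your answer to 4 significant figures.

A = (93300 − 7370)/7370 = 11.65943
P(33) = 93300 / (1 + 11.65943·e^(−0.0558·33)) = 93300 / (1 + 11.65943·0.158595)
= 93300 / 2.84913 ≈ 32746.84

≈ 32,750 residents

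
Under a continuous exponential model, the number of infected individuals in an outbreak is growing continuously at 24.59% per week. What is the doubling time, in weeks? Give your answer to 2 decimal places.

doubling time = ln(2) / |r| = 0.69315 / 0.2459

doubling time ≈ 2.82 weeks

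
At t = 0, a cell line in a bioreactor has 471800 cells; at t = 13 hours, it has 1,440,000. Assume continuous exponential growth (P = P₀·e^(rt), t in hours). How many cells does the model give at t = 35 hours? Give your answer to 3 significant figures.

r = ln(1440000/471800) / 13 ≈ 0.085834 per hour
P(35) = 471800 · e^(0.085834·35) = 471800 · 20.16994 ≈ 9516176.95

≈ 9,520,000 cells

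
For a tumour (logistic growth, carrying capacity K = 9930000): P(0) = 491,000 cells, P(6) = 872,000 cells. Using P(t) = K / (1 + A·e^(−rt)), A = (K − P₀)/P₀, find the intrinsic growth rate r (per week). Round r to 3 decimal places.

r ≈ 0.103 per week

A = (9930000 − 491000)/491000 = 19.22403
872000 = 9930000/(1 + 19.22403·e^(−r·6)) → e^(−6r) = (11.38761 − 1)/19.22403 = 0.540345
r = −ln(0.540345)/6 = 0.61555/6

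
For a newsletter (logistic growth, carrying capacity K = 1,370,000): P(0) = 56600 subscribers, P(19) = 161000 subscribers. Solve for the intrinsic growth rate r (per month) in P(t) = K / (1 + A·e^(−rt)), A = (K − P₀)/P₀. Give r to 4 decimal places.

r ≈ 0.0594 per month

A = (1370000 − 56600)/56600 = 23.20495
161000 = 1370000/(1 + 23.20495·e^(−r·19)) → e^(−19r) = (8.50932 − 1)/23.20495 = 0.323608
r = −ln(0.323608)/19 = 1.12822/19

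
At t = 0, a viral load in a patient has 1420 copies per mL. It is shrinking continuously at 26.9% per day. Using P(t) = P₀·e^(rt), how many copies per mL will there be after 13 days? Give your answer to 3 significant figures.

≈ 43.0 copies per mL

P(13) = 1420 · e^(-0.269·13) = 1420 · e^(-3.497)
= 1420 · 0.03029 ≈ 43.01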